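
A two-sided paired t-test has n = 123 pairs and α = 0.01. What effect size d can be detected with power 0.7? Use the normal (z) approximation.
d ≈ 0.28

Minimum detectable effect (paired t-test, normal approximation):
d = (z_{α/2} + z_β) / √n
d = (2.576 + 0.524) / √123
d = 3.100 / 11.091
d ≈ 0.28

By Cohen's convention (0.2 small / 0.5 medium / 0.8 large): small effect.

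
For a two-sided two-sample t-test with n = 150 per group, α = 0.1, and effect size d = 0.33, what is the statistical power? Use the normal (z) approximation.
Power ≈ 0.89

Power calculation (two-sample t-test, normal approximation):
z_β = d · √(n/2) - z_{α/2}
z_β = 0.33 · √(150/2) - 1.645
z_β = 0.33 · 8.660 - 1.645
z_β = 1.213

Power = Φ(z_β) = Φ(1.213) ≈ 0.887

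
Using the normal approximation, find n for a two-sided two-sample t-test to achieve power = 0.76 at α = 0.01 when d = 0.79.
n = 35 per group

Sample size formula (two-sample t-test, normal approximation):
n = 2 · ((z_{α/2} + z_β) / d)²

z_{α/2} = 2.576 (for α = 0.01, two-sided)
z_β = 0.706 (for power = 0.76)
d = 0.79

n = 2 · ((2.576 + 0.706) / 0.79)²
n = 2 · (4.154)²
n ≈ 34.51
Round up to the next whole number: n = 35 per group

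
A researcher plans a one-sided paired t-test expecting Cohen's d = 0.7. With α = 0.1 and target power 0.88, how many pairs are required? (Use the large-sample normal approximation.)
n = 13 pairs

Sample size formula (paired t-test, normal approximation):
n = ((z_α + z_β) / d)²

z_α = 1.282 (for α = 0.1, one-sided)
z_β = 1.175 (for power = 0.88)
d = 0.7

n = ((1.282 + 1.175) / 0.7)²
n = (3.510)²
n ≈ 12.32
Round up to the next whole number: n = 13 pairs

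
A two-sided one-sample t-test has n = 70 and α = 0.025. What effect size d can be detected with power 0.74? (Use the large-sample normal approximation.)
d ≈ 0.34

Minimum detectable effect (one-sample t-test, normal approximation):
d = (z_{α/2} + z_β) / √n
d = (2.241 + 0.643) / √70
d = 2.885 / 8.367
d ≈ 0.34

By Cohen's convention (0.2 small / 0.5 medium / 0.8 large): small effect.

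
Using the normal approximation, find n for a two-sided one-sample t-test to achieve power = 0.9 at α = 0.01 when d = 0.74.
n = 28

Sample size formula (one-sample t-test, normal approximation):
n = ((z_{α/2} + z_β) / d)²

z_{α/2} = 2.576 (for α = 0.01, two-sided)
z_β = 1.282 (for power = 0.9)
d = 0.74

n = ((2.576 + 1.282) / 0.74)²
n = (5.214)²
n ≈ 27.19
Round up to the next whole number: n = 28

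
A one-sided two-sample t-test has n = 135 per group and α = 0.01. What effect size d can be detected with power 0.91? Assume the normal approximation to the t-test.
d ≈ 0.45

Minimum detectable effect (two-sample t-test, normal approximation):
d = (z_α + z_β) / √(n/2)
d = (2.326 + 1.341) / √(135/2)
d = 3.667 / 8.216
d ≈ 0.45

By Cohen's convention (0.2 small / 0.5 medium / 0.8 large): small effect.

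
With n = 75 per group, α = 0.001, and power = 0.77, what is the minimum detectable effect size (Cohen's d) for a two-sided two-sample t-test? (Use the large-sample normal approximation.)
d ≈ 0.66

Minimum detectable effect (two-sample t-test, normal approximation):
d = (z_{α/2} + z_β) / √(n/2)
d = (3.291 + 0.739) / √(75/2)
d = 4.029 / 6.124
d ≈ 0.66

By Cohen's convention (0.2 small / 0.5 medium / 0.8 large): medium effect.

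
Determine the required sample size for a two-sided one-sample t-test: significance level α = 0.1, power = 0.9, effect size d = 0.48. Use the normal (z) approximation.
n = 38

Sample size formula (one-sample t-test, normal approximation):
n = ((z_{α/2} + z_β) / d)²

z_{α/2} = 1.645 (for α = 0.1, two-sided)
z_β = 1.282 (for power = 0.9)
d = 0.48

n = ((1.645 + 1.282) / 0.48)²
n = (6.098)²
n ≈ 37.19
Round up to the next whole number: n = 38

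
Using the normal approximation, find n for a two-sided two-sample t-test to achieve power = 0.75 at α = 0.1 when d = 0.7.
n = 22 per group

Sample size formula (two-sample t-test, normal approximation):
n = 2 · ((z_{α/2} + z_β) / d)²

z_{α/2} = 1.645 (for α = 0.1, two-sided)
z_β = 0.674 (for power = 0.75)
d = 0.7

n = 2 · ((1.645 + 0.674) / 0.7)²
n = 2 · (3.313)²
n ≈ 21.95
Round up to the next whole number: n = 22 per group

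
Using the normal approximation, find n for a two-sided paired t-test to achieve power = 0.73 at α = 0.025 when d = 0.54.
n = 28 pairs

Sample size formula (paired t-test, normal approximation):
n = ((z_{α/2} + z_β) / d)²

z_{α/2} = 2.241 (for α = 0.025, two-sided)
z_β = 0.613 (for power = 0.73)
d = 0.54

n = ((2.241 + 0.613) / 0.54)²
n = (5.285)²
n ≈ 27.93
Round up to the next whole number: n = 28 pairs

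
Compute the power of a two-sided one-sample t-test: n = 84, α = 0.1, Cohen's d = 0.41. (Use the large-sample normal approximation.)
Power ≈ 0.98

Power calculation (one-sample t-test, normal approximation):
z_β = d · √n - z_{α/2}
z_β = 0.41 · √84 - 1.645
z_β = 0.41 · 9.165 - 1.645
z_β = 2.113

Power = Φ(z_β) = Φ(2.113) ≈ 0.983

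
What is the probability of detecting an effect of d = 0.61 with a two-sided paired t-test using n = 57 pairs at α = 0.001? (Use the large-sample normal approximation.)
Power ≈ 0.91

Power calculation (paired t-test, normal approximation):
z_β = d · √n - z_{α/2}
z_β = 0.61 · √57 - 3.291
z_β = 0.61 · 7.550 - 3.291
z_β = 1.315

Power = Φ(z_β) = Φ(1.315) ≈ 0.906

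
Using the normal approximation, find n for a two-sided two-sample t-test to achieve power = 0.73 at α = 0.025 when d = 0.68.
n = 36 per group

Sample size formula (two-sample t-test, normal approximation):
n = 2 · ((z_{α/2} + z_β) / d)²

z_{α/2} = 2.241 (for α = 0.025, two-sided)
z_β = 0.613 (for power = 0.73)
d = 0.68

n = 2 · ((2.241 + 0.613) / 0.68)²
n = 2 · (4.197)²
n ≈ 35.23
Round up to the next whole number: n = 36 per group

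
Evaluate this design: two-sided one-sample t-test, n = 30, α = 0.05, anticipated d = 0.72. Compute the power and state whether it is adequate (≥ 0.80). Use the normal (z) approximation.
Power ≈ 0.98; the study is adequately powered (power ≥ 0.80)

Power calculation (one-sample t-test, normal approximation):
z_β = d · √n - z_{α/2}
z_β = 0.72 · √30 - 1.960
z_β = 0.72 · 5.477 - 1.960
z_β = 1.984

Power = Φ(z_β) = Φ(1.984) ≈ 0.976

Effect size d = 0.72 is medium by Cohen's convention (0.2/0.5/0.8).

Threshold: power ≥ 0.80 is conventionally adequate.
Power ≈ 0.98 → the study is adequately powered (power ≥ 0.80).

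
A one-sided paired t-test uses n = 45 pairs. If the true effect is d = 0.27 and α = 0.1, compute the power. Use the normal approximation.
Power ≈ 0.70

Power calculation (paired t-test, normal approximation):
z_β = d · √n - z_α
z_β = 0.27 · √45 - 1.282
z_β = 0.27 · 6.708 - 1.282
z_β = 0.530

Power = Φ(z_β) = Φ(0.530) ≈ 0.702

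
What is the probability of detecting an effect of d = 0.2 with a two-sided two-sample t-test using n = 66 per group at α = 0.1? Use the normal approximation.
Power ≈ 0.31

Power calculation (two-sample t-test, normal approximation):
z_β = d · √(n/2) - z_{α/2}
z_β = 0.2 · √(66/2) - 1.645
z_β = 0.2 · 5.745 - 1.645
z_β = -0.496

Power = Φ(z_β) = Φ(-0.496) ≈ 0.310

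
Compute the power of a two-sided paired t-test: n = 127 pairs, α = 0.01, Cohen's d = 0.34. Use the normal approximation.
Power ≈ 0.90

Power calculation (paired t-test, normal approximation):
z_β = d · √n - z_{α/2}
z_β = 0.34 · √127 - 2.576
z_β = 0.34 · 11.269 - 2.576
z_β = 1.256

Power = Φ(z_β) = Φ(1.256) ≈ 0.895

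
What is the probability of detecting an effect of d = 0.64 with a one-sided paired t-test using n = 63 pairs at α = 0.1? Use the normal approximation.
Power ≈ 1.00

Power calculation (paired t-test, normal approximation):
z_β = d · √n - z_α
z_β = 0.64 · √63 - 1.282
z_β = 0.64 · 7.937 - 1.282
z_β = 3.798

Power = Φ(z_β) = Φ(3.798) ≈ 1.000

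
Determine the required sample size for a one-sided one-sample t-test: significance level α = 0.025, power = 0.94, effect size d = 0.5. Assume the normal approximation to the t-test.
n = 50

Sample size formula (one-sample t-test, normal approximation):
n = ((z_α + z_β) / d)²

z_α = 1.960 (for α = 0.025, one-sided)
z_β = 1.555 (for power = 0.94)
d = 0.5

n = ((1.960 + 1.555) / 0.5)²
n = (7.030)²
n ≈ 49.42
Round up to the next whole number: n = 50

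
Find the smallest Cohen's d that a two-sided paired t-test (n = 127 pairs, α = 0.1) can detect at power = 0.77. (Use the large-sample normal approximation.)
d ≈ 0.21

Minimum detectable effect (paired t-test, normal approximation):
d = (z_{α/2} + z_β) / √n
d = (1.645 + 0.739) / √127
d = 2.384 / 11.269
d ≈ 0.21

By Cohen's convention (0.2 small / 0.5 medium / 0.8 large): small effect.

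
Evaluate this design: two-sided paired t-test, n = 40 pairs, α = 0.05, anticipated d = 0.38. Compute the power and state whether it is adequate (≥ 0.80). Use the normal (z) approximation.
Power ≈ 0.67; the study is underpowered (power < 0.80)

Power calculation (paired t-test, normal approximation):
z_β = d · √n - z_{α/2}
z_β = 0.38 · √40 - 1.960
z_β = 0.38 · 6.325 - 1.960
z_β = 0.443

Power = Φ(z_β) = Φ(0.443) ≈ 0.671

Effect size d = 0.38 is small by Cohen's convention (0.2/0.5/0.8).

Threshold: power ≥ 0.80 is conventionally adequate.
Power ≈ 0.67 → the study is underpowered (power < 0.80).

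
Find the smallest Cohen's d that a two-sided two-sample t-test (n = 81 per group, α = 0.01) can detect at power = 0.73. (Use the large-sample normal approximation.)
d ≈ 0.50

Minimum detectable effect (two-sample t-test, normal approximation):
d = (z_{α/2} + z_β) / √(n/2)
d = (2.576 + 0.613) / √(81/2)
d = 3.189 / 6.364
d ≈ 0.50

By Cohen's convention (0.2 small / 0.5 medium / 0.8 large): medium effect.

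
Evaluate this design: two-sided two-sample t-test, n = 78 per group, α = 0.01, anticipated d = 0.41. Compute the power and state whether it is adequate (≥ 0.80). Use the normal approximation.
Power ≈ 0.49; the study is underpowered (power < 0.80)

Power calculation (two-sample t-test, normal approximation):
z_β = d · √(n/2) - z_{α/2}
z_β = 0.41 · √(78/2) - 2.576
z_β = 0.41 · 6.245 - 2.576
z_β = -0.015

Power = Φ(z_β) = Φ(-0.015) ≈ 0.494

Effect size d = 0.41 is small by Cohen's convention (0.2/0.5/0.8).

Threshold: power ≥ 0.80 is conventionally adequate.
Power ≈ 0.49 → the study is underpowered (power < 0.80).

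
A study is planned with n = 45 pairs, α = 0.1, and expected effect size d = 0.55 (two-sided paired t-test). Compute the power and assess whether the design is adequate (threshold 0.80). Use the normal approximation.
Power ≈ 0.98; the study is adequately powered (power ≥ 0.80)

Power calculation (paired t-test, normal approximation):
z_β = d · √n - z_{α/2}
z_β = 0.55 · √45 - 1.645
z_β = 0.55 · 6.708 - 1.645
z_β = 2.045

Power = Φ(z_β) = Φ(2.045) ≈ 0.980

Effect size d = 0.55 is medium by Cohen's convention (0.2/0.5/0.8).

Threshold: power ≥ 0.80 is conventionally adequate.
Power ≈ 0.98 → the study is adequately powered (power ≥ 0.80).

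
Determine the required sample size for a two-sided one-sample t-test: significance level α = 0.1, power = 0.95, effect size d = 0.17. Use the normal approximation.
n = 375

Sample size formula (one-sample t-test, normal approximation):
n = ((z_{α/2} + z_β) / d)²

z_{α/2} = 1.645 (for α = 0.1, two-sided)
z_β = 1.645 (for power = 0.95)
d = 0.17

n = ((1.645 + 1.645) / 0.17)²
n = (19.353)²
n ≈ 374.54
Round up to the next whole number: n = 375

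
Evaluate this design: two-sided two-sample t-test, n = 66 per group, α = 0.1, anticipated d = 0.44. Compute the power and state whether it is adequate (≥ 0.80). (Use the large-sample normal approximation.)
Power ≈ 0.81; the study is adequately powered (power ≥ 0.80)

Power calculation (two-sample t-test, normal approximation):
z_β = d · √(n/2) - z_{α/2}
z_β = 0.44 · √(66/2) - 1.645
z_β = 0.44 · 5.745 - 1.645
z_β = 0.883

Power = Φ(z_β) = Φ(0.883) ≈ 0.811

Effect size d = 0.44 is small by Cohen's convention (0.2/0.5/0.8).

Threshold: power ≥ 0.80 is conventionally adequate.
Power ≈ 0.81 → the study is adequately powered (power ≥ 0.80).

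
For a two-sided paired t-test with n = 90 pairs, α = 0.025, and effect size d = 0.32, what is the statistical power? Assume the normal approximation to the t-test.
Power ≈ 0.79

Power calculation (paired t-test, normal approximation):
z_β = d · √n - z_{α/2}
z_β = 0.32 · √90 - 2.241
z_β = 0.32 · 9.487 - 2.241
z_β = 0.794

Power = Φ(z_β) = Φ(0.794) ≈ 0.787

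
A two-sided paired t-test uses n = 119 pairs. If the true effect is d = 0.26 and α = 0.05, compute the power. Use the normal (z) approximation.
Power ≈ 0.81

Power calculation (paired t-test, normal approximation):
z_β = d · √n - z_{α/2}
z_β = 0.26 · √119 - 1.960
z_β = 0.26 · 10.909 - 1.960
z_β = 0.876

Power = Φ(z_β) = Φ(0.876) ≈ 0.810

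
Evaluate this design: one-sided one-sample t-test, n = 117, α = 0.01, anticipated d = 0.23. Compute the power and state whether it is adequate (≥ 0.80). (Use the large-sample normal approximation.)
Power ≈ 0.56; the study is underpowered (power < 0.80)

Power calculation (one-sample t-test, normal approximation):
z_β = d · √n - z_α
z_β = 0.23 · √117 - 2.326
z_β = 0.23 · 10.817 - 2.326
z_β = 0.161

Power = Φ(z_β) = Φ(0.161) ≈ 0.564

Effect size d = 0.23 is small by Cohen's convention (0.2/0.5/0.8).

Threshold: power ≥ 0.80 is conventionally adequate.
Power ≈ 0.56 → the study is underpowered (power < 0.80).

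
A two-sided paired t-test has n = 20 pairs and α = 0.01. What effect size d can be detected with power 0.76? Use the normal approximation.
d ≈ 0.73

Minimum detectable effect (paired t-test, normal approximation):
d = (z_{α/2} + z_β) / √n
d = (2.576 + 0.706) / √20
d = 3.282 / 4.472
d ≈ 0.73

By Cohen's convention (0.2 small / 0.5 medium / 0.8 large): medium effect.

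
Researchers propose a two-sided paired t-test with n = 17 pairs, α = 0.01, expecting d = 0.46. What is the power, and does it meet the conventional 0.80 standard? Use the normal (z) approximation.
Power ≈ 0.25; the study is underpowered (power < 0.80)

Power calculation (paired t-test, normal approximation):
z_β = d · √n - z_{α/2}
z_β = 0.46 · √17 - 2.576
z_β = 0.46 · 4.123 - 2.576
z_β = -0.679

Power = Φ(z_β) = Φ(-0.679) ≈ 0.249

Effect size d = 0.46 is small by Cohen's convention (0.2/0.5/0.8).

Threshold: power ≥ 0.80 is conventionally adequate.
Power ≈ 0.25 → the study is underpowered (power < 0.80).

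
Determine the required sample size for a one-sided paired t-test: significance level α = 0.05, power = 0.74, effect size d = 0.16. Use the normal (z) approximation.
n = 205 pairs

Sample size formula (paired t-test, normal approximation):
n = ((z_α + z_β) / d)²

z_α = 1.645 (for α = 0.05, one-sided)
z_β = 0.643 (for power = 0.74)
d = 0.16

n = ((1.645 + 0.643) / 0.16)²
n = (14.300)²
n ≈ 204.49
Round up to the next whole number: n = 205 pairs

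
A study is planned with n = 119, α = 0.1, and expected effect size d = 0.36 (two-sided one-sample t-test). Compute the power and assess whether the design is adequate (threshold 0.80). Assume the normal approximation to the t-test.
Power ≈ 0.99; the study is adequately powered (power ≥ 0.80)

Power calculation (one-sample t-test, normal approximation):
z_β = d · √n - z_{α/2}
z_β = 0.36 · √119 - 1.645
z_β = 0.36 · 10.909 - 1.645
z_β = 2.282

Power = Φ(z_β) = Φ(2.282) ≈ 0.989

Effect size d = 0.36 is small by Cohen's convention (0.2/0.5/0.8).

Threshold: power ≥ 0.80 is conventionally adequate.
Power ≈ 0.99 → the study is adequately powered (power ≥ 0.80).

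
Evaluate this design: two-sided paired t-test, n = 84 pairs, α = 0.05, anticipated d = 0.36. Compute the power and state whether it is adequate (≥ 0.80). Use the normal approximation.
Power ≈ 0.91; the study is adequately powered (power ≥ 0.80)

Power calculation (paired t-test, normal approximation):
z_β = d · √n - z_{α/2}
z_β = 0.36 · √84 - 1.960
z_β = 0.36 · 9.165 - 1.960
z_β = 1.339

Power = Φ(z_β) = Φ(1.339) ≈ 0.910

Effect size d = 0.36 is small by Cohen's convention (0.2/0.5/0.8).

Threshold: power ≥ 0.80 is conventionally adequate.
Power ≈ 0.91 → the study is adequately powered (power ≥ 0.80).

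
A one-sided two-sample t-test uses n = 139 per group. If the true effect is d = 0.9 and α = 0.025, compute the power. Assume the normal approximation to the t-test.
Power ≈ 1.00

Power calculation (two-sample t-test, normal approximation):
z_β = d · √(n/2) - z_α
z_β = 0.9 · √(139/2) - 1.960
z_β = 0.9 · 8.337 - 1.960
z_β = 5.543

Power = Φ(z_β) = Φ(5.543) ≈ 1.000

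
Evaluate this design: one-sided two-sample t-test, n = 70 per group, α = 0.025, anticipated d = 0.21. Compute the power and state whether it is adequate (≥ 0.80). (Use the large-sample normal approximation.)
Power ≈ 0.24; the study is underpowered (power < 0.80)

Power calculation (two-sample t-test, normal approximation):
z_β = d · √(n/2) - z_α
z_β = 0.21 · √(70/2) - 1.960
z_β = 0.21 · 5.916 - 1.960
z_β = -0.718

Power = Φ(z_β) = Φ(-0.718) ≈ 0.237

Effect size d = 0.21 is small by Cohen's convention (0.2/0.5/0.8).

Threshold: power ≥ 0.80 is conventionally adequate.
Power ≈ 0.24 → the study is underpowered (power < 0.80).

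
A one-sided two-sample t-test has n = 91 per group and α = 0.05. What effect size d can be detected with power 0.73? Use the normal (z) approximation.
d ≈ 0.33

Minimum detectable effect (two-sample t-test, normal approximation):
d = (z_α + z_β) / √(n/2)
d = (1.645 + 0.613) / √(91/2)
d = 2.258 / 6.745
d ≈ 0.33

By Cohen's convention (0.2 small / 0.5 medium / 0.8 large): small effect.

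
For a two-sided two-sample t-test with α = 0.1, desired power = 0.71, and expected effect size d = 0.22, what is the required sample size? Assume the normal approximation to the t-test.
n = 200 per group

Sample size formula (two-sample t-test, normal approximation):
n = 2 · ((z_{α/2} + z_β) / d)²

z_{α/2} = 1.645 (for α = 0.1, two-sided)
z_β = 0.553 (for power = 0.71)
d = 0.22

n = 2 · ((1.645 + 0.553) / 0.22)²
n = 2 · (9.991)²
n ≈ 199.64
Round up to the next whole number: n = 200 per group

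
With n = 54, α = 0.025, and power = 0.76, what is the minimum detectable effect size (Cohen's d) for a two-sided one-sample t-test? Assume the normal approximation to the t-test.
d ≈ 0.40

Minimum detectable effect (one-sample t-test, normal approximation):
d = (z_{α/2} + z_β) / √n
d = (2.241 + 0.706) / √54
d = 2.948 / 7.348
d ≈ 0.40

By Cohen's convention (0.2 small / 0.5 medium / 0.8 large): small effect.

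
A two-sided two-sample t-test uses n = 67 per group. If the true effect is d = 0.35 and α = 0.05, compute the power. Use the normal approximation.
Power ≈ 0.53

Power calculation (two-sample t-test, normal approximation):
z_β = d · √(n/2) - z_{α/2}
z_β = 0.35 · √(67/2) - 1.960
z_β = 0.35 · 5.788 - 1.960
z_β = 0.066

Power = Φ(z_β) = Φ(0.066) ≈ 0.526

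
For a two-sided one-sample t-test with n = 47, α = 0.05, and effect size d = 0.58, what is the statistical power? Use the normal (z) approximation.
Power ≈ 0.98

Power calculation (one-sample t-test, normal approximation):
z_β = d · √n - z_{α/2}
z_β = 0.58 · √47 - 1.960
z_β = 0.58 · 6.856 - 1.960
z_β = 2.016

Power = Φ(z_β) = Φ(2.016) ≈ 0.978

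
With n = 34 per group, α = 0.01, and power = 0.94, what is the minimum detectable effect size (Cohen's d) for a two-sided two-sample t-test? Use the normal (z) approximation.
d ≈ 1.00

Minimum detectable effect (two-sample t-test, normal approximation):
d = (z_{α/2} + z_β) / √(n/2)
d = (2.576 + 1.555) / √(34/2)
d = 4.131 / 4.123
d ≈ 1.00

By Cohen's convention (0.2 small / 0.5 medium / 0.8 large): large effect.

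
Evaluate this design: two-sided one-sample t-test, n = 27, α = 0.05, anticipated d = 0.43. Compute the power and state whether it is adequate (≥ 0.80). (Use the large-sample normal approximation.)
Power ≈ 0.61; the study is underpowered (power < 0.80)

Power calculation (one-sample t-test, normal approximation):
z_β = d · √n - z_{α/2}
z_β = 0.43 · √27 - 1.960
z_β = 0.43 · 5.196 - 1.960
z_β = 0.274

Power = Φ(z_β) = Φ(0.274) ≈ 0.608

Effect size d = 0.43 is small by Cohen's convention (0.2/0.5/0.8).

Threshold: power ≥ 0.80 is conventionally adequate.
Power ≈ 0.61 → the study is underpowered (power < 0.80).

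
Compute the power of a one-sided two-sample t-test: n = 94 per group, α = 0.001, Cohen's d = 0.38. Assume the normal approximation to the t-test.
Power ≈ 0.31

Power calculation (two-sample t-test, normal approximation):
z_β = d · √(n/2) - z_α
z_β = 0.38 · √(94/2) - 3.090
z_β = 0.38 · 6.856 - 3.090
z_β = -0.485

Power = Φ(z_β) = Φ(-0.485) ≈ 0.314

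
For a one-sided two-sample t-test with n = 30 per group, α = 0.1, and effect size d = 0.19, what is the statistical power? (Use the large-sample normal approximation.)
Power ≈ 0.29

Power calculation (two-sample t-test, normal approximation):
z_β = d · √(n/2) - z_α
z_β = 0.19 · √(30/2) - 1.282
z_β = 0.19 · 3.873 - 1.282
z_β = -0.546

Power = Φ(z_β) = Φ(-0.546) ≈ 0.293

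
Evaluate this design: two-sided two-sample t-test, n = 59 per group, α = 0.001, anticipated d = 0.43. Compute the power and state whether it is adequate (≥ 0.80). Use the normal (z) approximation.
Power ≈ 0.17; the study is underpowered (power < 0.80)

Power calculation (two-sample t-test, normal approximation):
z_β = d · √(n/2) - z_{α/2}
z_β = 0.43 · √(59/2) - 3.291
z_β = 0.43 · 5.431 - 3.291
z_β = -0.955

Power = Φ(z_β) = Φ(-0.955) ≈ 0.170

Effect size d = 0.43 is small by Cohen's convention (0.2/0.5/0.8).

Threshold: power ≥ 0.80 is conventionally adequate.
Power ≈ 0.17 → the study is underpowered (power < 0.80).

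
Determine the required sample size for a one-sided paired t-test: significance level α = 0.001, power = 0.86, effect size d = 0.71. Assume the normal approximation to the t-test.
n = 35 pairs

Sample size formula (paired t-test, normal approximation):
n = ((z_α + z_β) / d)²

z_α = 3.090 (for α = 0.001, one-sided)
z_β = 1.080 (for power = 0.86)
d = 0.71

n = ((3.090 + 1.080) / 0.71)²
n = (5.873)²
n ≈ 34.49
Round up to the next whole number: n = 35 pairs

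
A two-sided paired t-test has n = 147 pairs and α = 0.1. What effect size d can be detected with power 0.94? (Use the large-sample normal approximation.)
d ≈ 0.26

Minimum detectable effect (paired t-test, normal approximation):
d = (z_{α/2} + z_β) / √n
d = (1.645 + 1.555) / √147
d = 3.200 / 12.124
d ≈ 0.26

By Cohen's convention (0.2 small / 0.5 medium / 0.8 large): small effect.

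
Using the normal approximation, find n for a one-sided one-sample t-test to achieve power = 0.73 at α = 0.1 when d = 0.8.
n = 6

Sample size formula (one-sample t-test, normal approximation):
n = ((z_α + z_β) / d)²

z_α = 1.282 (for α = 0.1, one-sided)
z_β = 0.613 (for power = 0.73)
d = 0.8

n = ((1.282 + 0.613) / 0.8)²
n = (2.369)²
n ≈ 5.61
Round up to the next whole number: n = 6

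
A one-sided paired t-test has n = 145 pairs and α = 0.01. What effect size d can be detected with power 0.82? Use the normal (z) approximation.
d ≈ 0.27

Minimum detectable effect (paired t-test, normal approximation):
d = (z_α + z_β) / √n
d = (2.326 + 0.915) / √145
d = 3.242 / 12.042
d ≈ 0.27

By Cohen's convention (0.2 small / 0.5 medium / 0.8 large): small effect.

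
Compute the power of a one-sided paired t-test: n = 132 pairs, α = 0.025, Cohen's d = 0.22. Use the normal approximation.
Power ≈ 0.71

Power calculation (paired t-test, normal approximation):
z_β = d · √n - z_α
z_β = 0.22 · √132 - 1.960
z_β = 0.22 · 11.489 - 1.960
z_β = 0.568

Power = Φ(z_β) = Φ(0.568) ≈ 0.715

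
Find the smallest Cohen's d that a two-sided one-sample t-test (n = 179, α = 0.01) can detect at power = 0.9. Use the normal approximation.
d ≈ 0.29

Minimum detectable effect (one-sample t-test, normal approximation):
d = (z_{α/2} + z_β) / √n
d = (2.576 + 1.282) / √179
d = 3.857 / 13.379
d ≈ 0.29

By Cohen's convention (0.2 small / 0.5 medium / 0.8 large): small effect.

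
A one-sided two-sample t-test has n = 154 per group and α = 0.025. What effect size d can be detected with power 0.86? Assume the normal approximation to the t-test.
d ≈ 0.35

Minimum detectable effect (two-sample t-test, normal approximation):
d = (z_α + z_β) / √(n/2)
d = (1.960 + 1.080) / √(154/2)
d = 3.040 / 8.775
d ≈ 0.35

By Cohen's convention (0.2 small / 0.5 medium / 0.8 large): small effect.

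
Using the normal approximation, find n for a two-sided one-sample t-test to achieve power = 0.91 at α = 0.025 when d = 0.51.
n = 50

Sample size formula (one-sample t-test, normal approximation):
n = ((z_{α/2} + z_β) / d)²

z_{α/2} = 2.241 (for α = 0.025, two-sided)
z_β = 1.341 (for power = 0.91)
d = 0.51

n = ((2.241 + 1.341) / 0.51)²
n = (7.024)²
n ≈ 49.34
Round up to the next whole number: n = 50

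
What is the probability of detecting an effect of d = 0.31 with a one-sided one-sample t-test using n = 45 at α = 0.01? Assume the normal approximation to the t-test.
Power ≈ 0.40

Power calculation (one-sample t-test, normal approximation):
z_β = d · √n - z_α
z_β = 0.31 · √45 - 2.326
z_β = 0.31 · 6.708 - 2.326
z_β = -0.247

Power = Φ(z_β) = Φ(-0.247) ≈ 0.403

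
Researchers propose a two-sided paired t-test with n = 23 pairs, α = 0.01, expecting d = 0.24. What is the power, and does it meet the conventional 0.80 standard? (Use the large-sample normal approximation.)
Power ≈ 0.08; the study is underpowered (power < 0.80)

Power calculation (paired t-test, normal approximation):
z_β = d · √n - z_{α/2}
z_β = 0.24 · √23 - 2.576
z_β = 0.24 · 4.796 - 2.576
z_β = -1.425

Power = Φ(z_β) = Φ(-1.425) ≈ 0.077

Effect size d = 0.24 is small by Cohen's convention (0.2/0.5/0.8).

Threshold: power ≥ 0.80 is conventionally adequate.
Power ≈ 0.08 → the study is underpowered (power < 0.80).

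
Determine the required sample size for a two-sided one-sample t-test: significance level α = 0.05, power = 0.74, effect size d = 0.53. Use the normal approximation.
n = 25

Sample size formula (one-sample t-test, normal approximation):
n = ((z_{α/2} + z_β) / d)²

z_{α/2} = 1.960 (for α = 0.05, two-sided)
z_β = 0.643 (for power = 0.74)
d = 0.53

n = ((1.960 + 0.643) / 0.53)²
n = (4.911)²
n ≈ 24.12
Round up to the next whole number: n = 25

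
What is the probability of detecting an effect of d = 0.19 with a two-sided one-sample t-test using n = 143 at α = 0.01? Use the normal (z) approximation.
Power ≈ 0.38

Power calculation (one-sample t-test, normal approximation):
z_β = d · √n - z_{α/2}
z_β = 0.19 · √143 - 2.576
z_β = 0.19 · 11.958 - 2.576
z_β = -0.304

Power = Φ(z_β) = Φ(-0.304) ≈ 0.381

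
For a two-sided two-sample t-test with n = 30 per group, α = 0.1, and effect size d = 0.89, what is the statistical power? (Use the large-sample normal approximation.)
Power ≈ 0.96

Power calculation (two-sample t-test, normal approximation):
z_β = d · √(n/2) - z_{α/2}
z_β = 0.89 · √(30/2) - 1.645
z_β = 0.89 · 3.873 - 1.645
z_β = 1.802

Power = Φ(z_β) = Φ(1.802) ≈ 0.964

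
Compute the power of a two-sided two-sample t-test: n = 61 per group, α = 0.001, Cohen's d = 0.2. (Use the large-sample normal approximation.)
Power ≈ 0.01

Power calculation (two-sample t-test, normal approximation):
z_β = d · √(n/2) - z_{α/2}
z_β = 0.2 · √(61/2) - 3.291
z_β = 0.2 · 5.523 - 3.291
z_β = -2.186

Power = Φ(z_β) = Φ(-2.186) ≈ 0.014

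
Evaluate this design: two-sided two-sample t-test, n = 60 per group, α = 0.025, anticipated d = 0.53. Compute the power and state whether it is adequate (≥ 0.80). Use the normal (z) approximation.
Power ≈ 0.75; the study is underpowered (power < 0.80)

Power calculation (two-sample t-test, normal approximation):
z_β = d · √(n/2) - z_{α/2}
z_β = 0.53 · √(60/2) - 2.241
z_β = 0.53 · 5.477 - 2.241
z_β = 0.662

Power = Φ(z_β) = Φ(0.662) ≈ 0.746

Effect size d = 0.53 is medium by Cohen's convention (0.2/0.5/0.8).

Threshold: power ≥ 0.80 is conventionally adequate.
Power ≈ 0.75 → the study is underpowered (power < 0.80).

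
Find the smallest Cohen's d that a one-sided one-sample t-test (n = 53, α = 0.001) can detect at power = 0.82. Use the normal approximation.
d ≈ 0.55

Minimum detectable effect (one-sample t-test, normal approximation):
d = (z_α + z_β) / √n
d = (3.090 + 0.915) / √53
d = 4.006 / 7.280
d ≈ 0.55

By Cohen's convention (0.2 small / 0.5 medium / 0.8 large): medium effect.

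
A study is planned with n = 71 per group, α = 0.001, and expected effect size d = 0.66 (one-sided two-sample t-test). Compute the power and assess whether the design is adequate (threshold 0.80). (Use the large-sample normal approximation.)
Power ≈ 0.80; the study is adequately powered (power ≥ 0.80)

Power calculation (two-sample t-test, normal approximation):
z_β = d · √(n/2) - z_α
z_β = 0.66 · √(71/2) - 3.090
z_β = 0.66 · 5.958 - 3.090
z_β = 0.842

Power = Φ(z_β) = Φ(0.842) ≈ 0.800

Effect size d = 0.66 is medium by Cohen's convention (0.2/0.5/0.8).

Threshold: power ≥ 0.80 is conventionally adequate.
Power ≈ 0.80 → the study is adequately powered (power ≥ 0.80).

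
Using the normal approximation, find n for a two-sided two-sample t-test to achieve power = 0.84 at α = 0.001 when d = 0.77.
n = 62 per group

Sample size formula (two-sample t-test, normal approximation):
n = 2 · ((z_{α/2} + z_β) / d)²

z_{α/2} = 3.291 (for α = 0.001, two-sided)
z_β = 0.994 (for power = 0.84)
d = 0.77

n = 2 · ((3.291 + 0.994) / 0.77)²
n = 2 · (5.565)²
n ≈ 61.94
Round up to the next whole number: n = 62 per group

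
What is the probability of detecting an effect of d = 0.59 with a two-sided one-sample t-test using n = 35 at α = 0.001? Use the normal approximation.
Power ≈ 0.58

Power calculation (one-sample t-test, normal approximation):
z_β = d · √n - z_{α/2}
z_β = 0.59 · √35 - 3.291
z_β = 0.59 · 5.916 - 3.291
z_β = 0.200

Power = Φ(z_β) = Φ(0.200) ≈ 0.579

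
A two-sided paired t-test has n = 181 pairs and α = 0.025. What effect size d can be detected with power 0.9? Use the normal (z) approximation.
d ≈ 0.26

Minimum detectable effect (paired t-test, normal approximation):
d = (z_{α/2} + z_β) / √n
d = (2.241 + 1.282) / √181
d = 3.523 / 13.454
d ≈ 0.26

By Cohen's convention (0.2 small / 0.5 medium / 0.8 large): small effect.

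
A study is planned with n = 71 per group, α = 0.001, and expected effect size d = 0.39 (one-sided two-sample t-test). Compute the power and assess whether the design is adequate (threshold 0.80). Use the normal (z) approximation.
Power ≈ 0.22; the study is underpowered (power < 0.80)

Power calculation (two-sample t-test, normal approximation):
z_β = d · √(n/2) - z_α
z_β = 0.39 · √(71/2) - 3.090
z_β = 0.39 · 5.958 - 3.090
z_β = -0.767

Power = Φ(z_β) = Φ(-0.767) ≈ 0.222

Effect size d = 0.39 is small by Cohen's convention (0.2/0.5/0.8).

Threshold: power ≥ 0.80 is conventionally adequate.
Power ≈ 0.22 → the study is underpowered (power < 0.80).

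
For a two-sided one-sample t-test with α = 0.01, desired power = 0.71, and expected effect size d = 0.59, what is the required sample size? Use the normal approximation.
n = 29

Sample size formula (one-sample t-test, normal approximation):
n = ((z_{α/2} + z_β) / d)²

z_{α/2} = 2.576 (for α = 0.01, two-sided)
z_β = 0.553 (for power = 0.71)
d = 0.59

n = ((2.576 + 0.553) / 0.59)²
n = (5.303)²
n ≈ 28.12
Round up to the next whole number: n = 29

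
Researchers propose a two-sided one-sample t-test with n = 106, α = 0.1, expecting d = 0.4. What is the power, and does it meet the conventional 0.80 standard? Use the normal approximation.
Power ≈ 0.99; the study is adequately powered (power ≥ 0.80)

Power calculation (one-sample t-test, normal approximation):
z_β = d · √n - z_{α/2}
z_β = 0.4 · √106 - 1.645
z_β = 0.4 · 10.296 - 1.645
z_β = 2.473

Power = Φ(z_β) = Φ(2.473) ≈ 0.993

Effect size d = 0.4 is small by Cohen's convention (0.2/0.5/0.8).

Threshold: power ≥ 0.80 is conventionally adequate.
Power ≈ 0.99 → the study is adequately powered (power ≥ 0.80).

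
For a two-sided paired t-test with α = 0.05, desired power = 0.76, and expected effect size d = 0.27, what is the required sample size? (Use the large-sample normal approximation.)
n = 98 pairs

Sample size formula (paired t-test, normal approximation):
n = ((z_{α/2} + z_β) / d)²

z_{α/2} = 1.960 (for α = 0.05, two-sided)
z_β = 0.706 (for power = 0.76)
d = 0.27

n = ((1.960 + 0.706) / 0.27)²
n = (9.874)²
n ≈ 97.50
Round up to the next whole number: n = 98 pairs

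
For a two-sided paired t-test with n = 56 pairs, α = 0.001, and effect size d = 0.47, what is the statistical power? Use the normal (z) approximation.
Power ≈ 0.59

Power calculation (paired t-test, normal approximation):
z_β = d · √n - z_{α/2}
z_β = 0.47 · √56 - 3.291
z_β = 0.47 · 7.483 - 3.291
z_β = 0.227

Power = Φ(z_β) = Φ(0.227) ≈ 0.590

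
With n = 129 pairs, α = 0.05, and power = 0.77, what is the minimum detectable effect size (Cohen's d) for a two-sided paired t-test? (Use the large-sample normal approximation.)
d ≈ 0.24

Minimum detectable effect (paired t-test, normal approximation):
d = (z_{α/2} + z_β) / √n
d = (1.960 + 0.739) / √129
d = 2.699 / 11.358
d ≈ 0.24

By Cohen's convention (0.2 small / 0.5 medium / 0.8 large): small effect.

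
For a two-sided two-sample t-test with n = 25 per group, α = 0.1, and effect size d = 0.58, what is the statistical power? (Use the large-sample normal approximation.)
Power ≈ 0.66

Power calculation (two-sample t-test, normal approximation):
z_β = d · √(n/2) - z_{α/2}
z_β = 0.58 · √(25/2) - 1.645
z_β = 0.58 · 3.536 - 1.645
z_β = 0.406

Power = Φ(z_β) = Φ(0.406) ≈ 0.658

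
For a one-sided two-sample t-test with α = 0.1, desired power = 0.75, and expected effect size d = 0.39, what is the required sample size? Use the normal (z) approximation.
n = 51 per group

Sample size formula (two-sample t-test, normal approximation):
n = 2 · ((z_α + z_β) / d)²

z_α = 1.282 (for α = 0.1, one-sided)
z_β = 0.674 (for power = 0.75)
d = 0.39

n = 2 · ((1.282 + 0.674) / 0.39)²
n = 2 · (5.015)²
n ≈ 50.30
Round up to the next whole number: n = 51 per group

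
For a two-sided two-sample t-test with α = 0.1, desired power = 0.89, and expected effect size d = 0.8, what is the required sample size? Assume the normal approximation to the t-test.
n = 26 per group

Sample size formula (two-sample t-test, normal approximation):
n = 2 · ((z_{α/2} + z_β) / d)²

z_{α/2} = 1.645 (for α = 0.1, two-sided)
z_β = 1.227 (for power = 0.89)
d = 0.8

n = 2 · ((1.645 + 1.227) / 0.8)²
n = 2 · (3.590)²
n ≈ 25.78
Round up to the next whole number: n = 26 per group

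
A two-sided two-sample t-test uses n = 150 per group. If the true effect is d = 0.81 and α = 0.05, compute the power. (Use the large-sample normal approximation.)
Power ≈ 1.00

Power calculation (two-sample t-test, normal approximation):
z_β = d · √(n/2) - z_{α/2}
z_β = 0.81 · √(150/2) - 1.960
z_β = 0.81 · 8.660 - 1.960
z_β = 5.055

Power = Φ(z_β) = Φ(5.055) ≈ 1.000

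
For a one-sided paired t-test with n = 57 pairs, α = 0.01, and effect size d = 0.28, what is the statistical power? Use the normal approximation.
Power ≈ 0.42

Power calculation (paired t-test, normal approximation):
z_β = d · √n - z_α
z_β = 0.28 · √57 - 2.326
z_β = 0.28 · 7.550 - 2.326
z_β = -0.212

Power = Φ(z_β) = Φ(-0.212) ≈ 0.416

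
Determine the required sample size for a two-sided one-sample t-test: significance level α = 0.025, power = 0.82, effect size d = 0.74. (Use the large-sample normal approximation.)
n = 19

Sample size formula (one-sample t-test, normal approximation):
n = ((z_{α/2} + z_β) / d)²

z_{α/2} = 2.241 (for α = 0.025, two-sided)
z_β = 0.915 (for power = 0.82)
d = 0.74

n = ((2.241 + 0.915) / 0.74)²
n = (4.265)²
n ≈ 18.19
Round up to the next whole number: n = 19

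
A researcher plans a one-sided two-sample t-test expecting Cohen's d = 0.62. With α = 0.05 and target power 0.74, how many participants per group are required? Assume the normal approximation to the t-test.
n = 28 per group

Sample size formula (two-sample t-test, normal approximation):
n = 2 · ((z_α + z_β) / d)²

z_α = 1.645 (for α = 0.05, one-sided)
z_β = 0.643 (for power = 0.74)
d = 0.62

n = 2 · ((1.645 + 0.643) / 0.62)²
n = 2 · (3.690)²
n ≈ 27.23
Round up to the next whole number: n = 28 per group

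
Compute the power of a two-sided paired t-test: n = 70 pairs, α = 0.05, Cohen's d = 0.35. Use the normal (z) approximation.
Power ≈ 0.83

Power calculation (paired t-test, normal approximation):
z_β = d · √n - z_{α/2}
z_β = 0.35 · √70 - 1.960
z_β = 0.35 · 8.367 - 1.960
z_β = 0.968

Power = Φ(z_β) = Φ(0.968) ≈ 0.834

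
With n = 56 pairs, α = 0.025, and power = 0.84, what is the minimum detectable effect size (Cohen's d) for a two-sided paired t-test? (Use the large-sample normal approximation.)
d ≈ 0.43

Minimum detectable effect (paired t-test, normal approximation):
d = (z_{α/2} + z_β) / √n
d = (2.241 + 0.994) / √56
d = 3.236 / 7.483
d ≈ 0.43

By Cohen's convention (0.2 small / 0.5 medium / 0.8 large): small effect.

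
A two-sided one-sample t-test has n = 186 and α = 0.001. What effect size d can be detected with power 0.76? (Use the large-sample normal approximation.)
d ≈ 0.29

Minimum detectable effect (one-sample t-test, normal approximation):
d = (z_{α/2} + z_β) / √n
d = (3.291 + 0.706) / √186
d = 3.997 / 13.638
d ≈ 0.29

By Cohen's convention (0.2 small / 0.5 medium / 0.8 large): small effect.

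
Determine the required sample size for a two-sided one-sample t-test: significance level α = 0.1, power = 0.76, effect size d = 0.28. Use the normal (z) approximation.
n = 71

Sample size formula (one-sample t-test, normal approximation):
n = ((z_{α/2} + z_β) / d)²

z_{α/2} = 1.645 (for α = 0.1, two-sided)
z_β = 0.706 (for power = 0.76)
d = 0.28

n = ((1.645 + 0.706) / 0.28)²
n = (8.396)²
n ≈ 70.49
Round up to the next whole number: n = 71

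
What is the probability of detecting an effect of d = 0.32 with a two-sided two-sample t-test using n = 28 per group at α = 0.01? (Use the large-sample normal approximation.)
Power ≈ 0.08

Power calculation (two-sample t-test, normal approximation):
z_β = d · √(n/2) - z_{α/2}
z_β = 0.32 · √(28/2) - 2.576
z_β = 0.32 · 3.742 - 2.576
z_β = -1.378

Power = Φ(z_β) = Φ(-1.378) ≈ 0.084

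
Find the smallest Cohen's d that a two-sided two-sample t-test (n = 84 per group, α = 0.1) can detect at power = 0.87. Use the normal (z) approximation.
d ≈ 0.43

Minimum detectable effect (two-sample t-test, normal approximation):
d = (z_{α/2} + z_β) / √(n/2)
d = (1.645 + 1.126) / √(84/2)
d = 2.771 / 6.481
d ≈ 0.43

By Cohen's convention (0.2 small / 0.5 medium / 0.8 large): small effect.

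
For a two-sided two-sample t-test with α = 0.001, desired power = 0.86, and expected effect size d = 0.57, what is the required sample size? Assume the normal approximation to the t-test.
n = 118 per group

Sample size formula (two-sample t-test, normal approximation):
n = 2 · ((z_{α/2} + z_β) / d)²

z_{α/2} = 3.291 (for α = 0.001, two-sided)
z_β = 1.080 (for power = 0.86)
d = 0.57

n = 2 · ((3.291 + 1.080) / 0.57)²
n = 2 · (7.668)²
n ≈ 117.60
Round up to the next whole number: n = 118 per group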